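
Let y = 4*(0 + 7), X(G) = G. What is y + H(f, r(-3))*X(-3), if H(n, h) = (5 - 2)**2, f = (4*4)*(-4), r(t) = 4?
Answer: 1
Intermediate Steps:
f = -64 (f = 16*(-4) = -64)
H(n, h) = 9 (H(n, h) = 3**2 = 9)
y = 28 (y = 4*7 = 28)
y + H(f, r(-3))*X(-3) = 28 + 9*(-3) = 28 - 27 = 1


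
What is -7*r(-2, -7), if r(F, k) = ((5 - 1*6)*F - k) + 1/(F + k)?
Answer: -560/9 ≈ -62.222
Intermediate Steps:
r(F, k) = 1/(F + k) - F - k (r(F, k) = ((5 - 6)*F - k) + 1/(F + k) = (-F - k) + 1/(F + k) = 1/(F + k) - F - k)
-7*r(-2, -7) = -7*(1/(-2 - 7) - 1*(-2) - 1*(-7)) = -7*(1/(-9) + 2 + 7) = -7*(-⅑ + 2 + 7) = -7*80/9 = -560/9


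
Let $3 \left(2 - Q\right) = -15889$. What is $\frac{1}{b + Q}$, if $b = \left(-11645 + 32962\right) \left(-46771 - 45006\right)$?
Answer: $- \frac{3}{5869215032} \approx -5.1114 \cdot 10^{-10}$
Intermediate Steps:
$Q = \frac{15895}{3}$ ($Q = 2 - - \frac{15889}{3} = 2 + \frac{15889}{3} = \frac{15895}{3} \approx 5298.3$)
$b = -1956410309$ ($b = 21317 \left(-91777\right) = -1956410309$)
$\frac{1}{b + Q} = \frac{1}{-1956410309 + \frac{15895}{3}} = \frac{1}{- \frac{5869215032}{3}} = - \frac{3}{5869215032}$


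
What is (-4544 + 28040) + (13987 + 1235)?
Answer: 38718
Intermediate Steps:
(-4544 + 28040) + (13987 + 1235) = 23496 + 15222 = 38718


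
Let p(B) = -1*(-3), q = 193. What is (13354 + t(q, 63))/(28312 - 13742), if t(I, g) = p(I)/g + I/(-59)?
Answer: 8270806/9026115 ≈ 0.91632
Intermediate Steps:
p(B) = 3
t(I, g) = 3/g - I/59 (t(I, g) = 3/g + I/(-59) = 3/g + I*(-1/59) = 3/g - I/59)
(13354 + t(q, 63))/(28312 - 13742) = (13354 + (3/63 - 1/59*193))/(28312 - 13742) = (13354 + (3*(1/63) - 193/59))/14570 = (13354 + (1/21 - 193/59))*(1/14570) = (13354 - 3994/1239)*(1/14570) = (16541612/1239)*(1/14570) = 8270806/9026115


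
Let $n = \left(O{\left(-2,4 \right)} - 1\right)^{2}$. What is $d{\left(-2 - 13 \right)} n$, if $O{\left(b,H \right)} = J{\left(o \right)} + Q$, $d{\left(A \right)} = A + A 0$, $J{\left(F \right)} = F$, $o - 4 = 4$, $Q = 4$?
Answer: $-1815$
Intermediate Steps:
$o = 8$ ($o = 4 + 4 = 8$)
$d{\left(A \right)} = A$ ($d{\left(A \right)} = A + 0 = A$)
$O{\left(b,H \right)} = 12$ ($O{\left(b,H \right)} = 8 + 4 = 12$)
$n = 121$ ($n = \left(12 - 1\right)^{2} = 11^{2} = 121$)
$d{\left(-2 - 13 \right)} n = \left(-2 - 13\right) 121 = \left(-15\right) 121 = -1815$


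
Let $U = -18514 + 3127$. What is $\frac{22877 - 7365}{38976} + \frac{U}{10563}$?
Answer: $- \frac{2594467}{2450616} \approx -1.0587$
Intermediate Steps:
$U = -15387$
$\frac{22877 - 7365}{38976} + \frac{U}{10563} = \frac{22877 - 7365}{38976} - \frac{15387}{10563} = \left(22877 - 7365\right) \frac{1}{38976} - \frac{5129}{3521} = 15512 \cdot \frac{1}{38976} - \frac{5129}{3521} = \frac{277}{696} - \frac{5129}{3521} = - \frac{2594467}{2450616}$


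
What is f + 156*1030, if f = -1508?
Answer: 159172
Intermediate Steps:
f + 156*1030 = -1508 + 156*1030 = -1508 + 160680 = 159172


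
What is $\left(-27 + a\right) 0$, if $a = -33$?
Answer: $0$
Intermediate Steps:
$\left(-27 + a\right) 0 = \left(-27 - 33\right) 0 = \left(-60\right) 0 = 0$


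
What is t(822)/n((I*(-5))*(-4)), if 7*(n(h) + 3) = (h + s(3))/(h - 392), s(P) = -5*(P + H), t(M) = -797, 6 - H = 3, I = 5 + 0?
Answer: 116362/443 ≈ 262.67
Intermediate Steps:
I = 5
H = 3 (H = 6 - 1*3 = 6 - 3 = 3)
s(P) = -15 - 5*P (s(P) = -5*(P + 3) = -5*(3 + P) = -15 - 5*P)
n(h) = -3 + (-30 + h)/(7*(-392 + h)) (n(h) = -3 + ((h + (-15 - 5*3))/(h - 392))/7 = -3 + ((h + (-15 - 15))/(-392 + h))/7 = -3 + ((h - 30)/(-392 + h))/7 = -3 + ((-30 + h)/(-392 + h))/7 = -3 + (-30 + h)/(7*(-392 + h)))
t(822)/n((I*(-5))*(-4)) = -797*7*(-392 + (5*(-5))*(-4))/(2*(4101 - 10*5*(-5)*(-4))) = -797*7*(-392 - 25*(-4))/(2*(4101 - (-250)*(-4))) = -797*7*(-392 + 100)/(2*(4101 - 10*100)) = -797*(-1022/(4101 - 1000)) = -797/((2/7)*(-1/292)*3101) = -797/(-443/146) = -797*(-146/443) = 116362/443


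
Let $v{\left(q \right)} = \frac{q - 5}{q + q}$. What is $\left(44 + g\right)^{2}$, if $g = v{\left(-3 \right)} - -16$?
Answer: $\frac{33856}{9} \approx 3761.8$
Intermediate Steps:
$v{\left(q \right)} = \frac{-5 + q}{2 q}$
$g = \frac{52}{3}$ ($g = \frac{-5 - 3}{2 \left(-3\right)} - -16 = \frac{1}{2} \left(- \frac{1}{3}\right) \left(-8\right) + 16 = \frac{4}{3} + 16 = \frac{52}{3} \approx 17.333$)
$\left(44 + g\right)^{2} = \left(44 + \frac{52}{3}\right)^{2} = \left(\frac{184}{3}\right)^{2} = \frac{33856}{9}$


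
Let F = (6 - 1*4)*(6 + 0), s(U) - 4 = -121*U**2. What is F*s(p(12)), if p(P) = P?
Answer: -209040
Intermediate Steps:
s(U) = 4 - 121*U**2
F = 12 (F = (6 - 4)*6 = 2*6 = 12)
F*s(p(12)) = 12*(4 - 121*12**2) = 12*(4 - 121*144) = 12*(4 - 17424) = 12*(-17420) = -209040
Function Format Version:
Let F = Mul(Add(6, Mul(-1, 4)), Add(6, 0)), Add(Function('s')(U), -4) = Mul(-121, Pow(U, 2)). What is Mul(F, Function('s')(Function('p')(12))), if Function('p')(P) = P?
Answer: -209040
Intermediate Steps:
Function('s')(U) = Add(4, Mul(-121, Pow(U, 2)))
F = 12 (F = Mul(Add(6, -4), 6) = Mul(2, 6) = 12)
Mul(F, Function('s')(Function('p')(12))) = Mul(12, Add(4, Mul(-121, Pow(12, 2)))) = Mul(12, Add(4, Mul(-121, 144))) = Mul(12, Add(4, -17424)) = Mul(12, -17420) = -209040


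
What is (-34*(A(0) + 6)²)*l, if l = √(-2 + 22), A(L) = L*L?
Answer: -2448*√5 ≈ -5473.9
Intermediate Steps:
A(L) = L²
l = 2*√5 (l = √20 = 2*√5 ≈ 4.4721)
(-34*(A(0) + 6)²)*l = (-34*(0² + 6)²)*(2*√5) = (-34*(0 + 6)²)*(2*√5) = (-34*6²)*(2*√5) = (-34*36)*(2*√5) = -2448*√5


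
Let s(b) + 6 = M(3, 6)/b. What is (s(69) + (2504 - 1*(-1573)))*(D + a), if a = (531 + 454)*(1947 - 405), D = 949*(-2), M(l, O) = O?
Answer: 142041673220/23 ≈ 6.1757e+9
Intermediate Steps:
D = -1898
s(b) = -6 + 6/b
a = 1518870 (a = 985*1542 = 1518870)
(s(69) + (2504 - 1*(-1573)))*(D + a) = ((-6 + 6/69) + (2504 - 1*(-1573)))*(-1898 + 1518870) = ((-6 + 6*(1/69)) + (2504 + 1573))*1516972 = ((-6 + 2/23) + 4077)*1516972 = (-136/23 + 4077)*1516972 = (93635/23)*1516972 = 142041673220/23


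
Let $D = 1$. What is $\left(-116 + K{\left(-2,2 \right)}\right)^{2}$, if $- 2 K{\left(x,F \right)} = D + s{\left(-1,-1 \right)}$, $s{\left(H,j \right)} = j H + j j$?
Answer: $\frac{55225}{4} \approx 13806.0$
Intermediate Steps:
$s{\left(H,j \right)} = j^{2} + H j$ ($s{\left(H,j \right)} = H j + j^{2} = j^{2} + H j$)
$K{\left(x,F \right)} = - \frac{3}{2}$ ($K{\left(x,F \right)} = - \frac{1 - \left(-1 - 1\right)}{2} = - \frac{1 - -2}{2} = - \frac{1 + 2}{2} = \left(- \frac{1}{2}\right) 3 = - \frac{3}{2}$)
$\left(-116 + K{\left(-2,2 \right)}\right)^{2} = \left(-116 - \frac{3}{2}\right)^{2} = \left(- \frac{235}{2}\right)^{2} = \frac{55225}{4}$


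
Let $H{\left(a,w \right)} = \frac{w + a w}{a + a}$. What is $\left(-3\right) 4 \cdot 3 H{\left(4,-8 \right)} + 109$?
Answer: $289$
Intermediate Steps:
$H{\left(a,w \right)} = \frac{w + a w}{2 a}$
$\left(-3\right) 4 \cdot 3 H{\left(4,-8 \right)} + 109 = \left(-3\right) 4 \cdot 3 \cdot \frac{1}{2} \left(-8\right) \frac{1}{4} \left(1 + 4\right) + 109 = \left(-12\right) 3 \cdot \frac{1}{2} \left(-8\right) \frac{1}{4} \cdot 5 + 109 = \left(-36\right) \left(-5\right) + 109 = 180 + 109 = 289$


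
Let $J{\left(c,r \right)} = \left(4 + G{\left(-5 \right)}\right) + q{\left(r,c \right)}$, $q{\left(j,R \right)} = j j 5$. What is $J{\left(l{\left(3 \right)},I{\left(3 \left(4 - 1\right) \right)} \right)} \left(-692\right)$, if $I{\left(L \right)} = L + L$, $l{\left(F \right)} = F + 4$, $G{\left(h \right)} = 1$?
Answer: $-1124500$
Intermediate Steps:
$q{\left(j,R \right)} = 5 j^{2}$ ($q{\left(j,R \right)} = j^{2} \cdot 5 = 5 j^{2}$)
$l{\left(F \right)} = 4 + F$
$I{\left(L \right)} = 2 L$
$J{\left(c,r \right)} = 5 + 5 r^{2}$ ($J{\left(c,r \right)} = \left(4 + 1\right) + 5 r^{2} = 5 + 5 r^{2}$)
$J{\left(l{\left(3 \right)},I{\left(3 \left(4 - 1\right) \right)} \right)} \left(-692\right) = \left(5 + 5 \left(2 \cdot 3 \left(4 - 1\right)\right)^{2}\right) \left(-692\right) = \left(5 + 5 \left(2 \cdot 3 \cdot 3\right)^{2}\right) \left(-692\right) = \left(5 + 5 \left(2 \cdot 9\right)^{2}\right) \left(-692\right) = \left(5 + 5 \cdot 18^{2}\right) \left(-692\right) = \left(5 + 5 \cdot 324\right) \left(-692\right) = \left(5 + 1620\right) \left(-692\right) = 1625 \left(-692\right) = -1124500$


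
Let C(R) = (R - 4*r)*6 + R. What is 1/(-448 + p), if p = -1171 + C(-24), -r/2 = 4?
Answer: -1/1595 ≈ -0.00062696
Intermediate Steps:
r = -8 (r = -2*4 = -8)
C(R) = 192 + 7*R (C(R) = (R - 4*(-8))*6 + R = (R + 32)*6 + R = (32 + R)*6 + R = (192 + 6*R) + R = 192 + 7*R)
p = -1147 (p = -1171 + (192 + 7*(-24)) = -1171 + (192 - 168) = -1171 + 24 = -1147)
1/(-448 + p) = 1/(-448 - 1147) = 1/(-1595) = -1/1595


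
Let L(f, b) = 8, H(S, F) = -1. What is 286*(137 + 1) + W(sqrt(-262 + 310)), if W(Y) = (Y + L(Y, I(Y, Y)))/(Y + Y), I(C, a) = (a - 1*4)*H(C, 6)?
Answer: 78937/2 + sqrt(3)/3 ≈ 39469.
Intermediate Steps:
I(C, a) = 4 - a (I(C, a) = (a - 1*4)*(-1) = (a - 4)*(-1) = (-4 + a)*(-1) = 4 - a)
W(Y) = (8 + Y)/(2*Y) (W(Y) = (Y + 8)/(Y + Y) = (8 + Y)/((2*Y)) = (8 + Y)*(1/(2*Y)) = (8 + Y)/(2*Y))
286*(137 + 1) + W(sqrt(-262 + 310)) = 286*(137 + 1) + (8 + sqrt(-262 + 310))/(2*(sqrt(-262 + 310))) = 286*138 + (8 + sqrt(48))/(2*(sqrt(48))) = 39468 + (8 + 4*sqrt(3))/(2*((4*sqrt(3)))) = 39468 + (sqrt(3)/12)*(8 + 4*sqrt(3))/2 = 39468 + sqrt(3)*(8 + 4*sqrt(3))/24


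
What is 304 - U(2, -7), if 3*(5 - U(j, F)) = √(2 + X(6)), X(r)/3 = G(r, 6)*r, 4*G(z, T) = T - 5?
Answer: 299 + √26/6 ≈ 299.85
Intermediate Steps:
G(z, T) = -5/4 + T/4 (G(z, T) = (T - 5)/4 = (-5 + T)/4 = -5/4 + T/4)
X(r) = 3*r/4 (X(r) = 3*((-5/4 + (¼)*6)*r) = 3*((-5/4 + 3/2)*r) = 3*(r/4) = 3*r/4)
U(j, F) = 5 - √26/6 (U(j, F) = 5 - √(2 + (¾)*6)/3 = 5 - √(2 + 9/2)/3 = 5 - √26/6)
304 - U(2, -7) = 304 - (5 - √26/6) = 304 + (-5 + √26/6) = 299 + √26/6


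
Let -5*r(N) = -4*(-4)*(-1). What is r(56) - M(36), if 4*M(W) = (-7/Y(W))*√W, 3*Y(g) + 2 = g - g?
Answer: -251/20 ≈ -12.550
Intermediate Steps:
Y(g) = -⅔ (Y(g) = -⅔ + (g - g)/3 = -⅔ + (⅓)*0 = -⅔ + 0 = -⅔)
r(N) = 16/5 (r(N) = -(-4*(-4))*(-1)/5 = -16*(-1)/5 = -⅕*(-16) = 16/5)
M(W) = 21*√W/8 (M(W) = ((-7/(-⅔))*√W)/4 = ((-7*(-3/2))*√W)/4 = (21*√W/2)/4 = 21*√W/8)
r(56) - M(36) = 16/5 - 21*√36/8 = 16/5 - 21*6/8 = 16/5 - 1*63/4 = 16/5 - 63/4 = -251/20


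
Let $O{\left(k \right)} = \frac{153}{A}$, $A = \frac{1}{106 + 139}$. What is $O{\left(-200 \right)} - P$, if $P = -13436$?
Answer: $50921$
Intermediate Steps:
$A = \frac{1}{245} \approx 0.0040816$
$O{\left(k \right)} = 37485$ ($O{\left(k \right)} = 153 \frac{1}{\frac{1}{245}} = 153 \cdot 245 = 37485$)
$O{\left(-200 \right)} - P = 37485 - -13436 = 37485 + 13436 = 50921$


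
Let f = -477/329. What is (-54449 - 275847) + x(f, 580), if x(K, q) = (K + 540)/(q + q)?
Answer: -126053988257/381640 ≈ -3.3030e+5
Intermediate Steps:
f = -477/329 (f = -477*1/329 = -477/329 ≈ -1.4498)
x(K, q) = (540 + K)/(2*q) (x(K, q) = (540 + K)/((2*q)) = (540 + K)*(1/(2*q)) = (540 + K)/(2*q))
(-54449 - 275847) + x(f, 580) = (-54449 - 275847) + (1/2)*(540 - 477/329)/580 = -330296 + (1/2)*(1/580)*(177183/329) = -330296 + 177183/381640 = -126053988257/381640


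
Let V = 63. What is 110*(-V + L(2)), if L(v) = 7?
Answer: -6160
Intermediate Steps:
110*(-V + L(2)) = 110*(-1*63 + 7) = 110*(-63 + 7) = 110*(-56) = -6160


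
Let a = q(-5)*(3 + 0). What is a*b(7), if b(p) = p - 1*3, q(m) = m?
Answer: -60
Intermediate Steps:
b(p) = -3 + p (b(p) = p - 3 = -3 + p)
a = -15 (a = -5*(3 + 0) = -5*3 = -15)
a*b(7) = -15*(-3 + 7) = -15*4 = -60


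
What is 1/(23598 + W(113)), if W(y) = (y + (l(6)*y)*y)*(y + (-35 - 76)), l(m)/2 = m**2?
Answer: 1/1862560 ≈ 5.3690e-7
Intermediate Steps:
l(m) = 2*m**2
W(y) = (-111 + y)*(y + 72*y**2) (W(y) = (y + ((2*6**2)*y)*y)*(y + (-35 - 76)) = (y + ((2*36)*y)*y)*(y - 111) = (y + (72*y)*y)*(-111 + y) = (y + 72*y**2)*(-111 + y) = (-111 + y)*(y + 72*y**2))
1/(23598 + W(113)) = 1/(23598 + 113*(-111 - 7991*113 + 72*113**2)) = 1/(23598 + 113*(-111 - 902983 + 72*12769)) = 1/(23598 + 113*(-111 - 902983 + 919368)) = 1/(23598 + 113*16274) = 1/(23598 + 1838962) = 1/1862560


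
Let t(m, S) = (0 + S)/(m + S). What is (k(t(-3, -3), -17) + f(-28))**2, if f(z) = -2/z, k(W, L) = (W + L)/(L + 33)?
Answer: 46225/50176 ≈ 0.92126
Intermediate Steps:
t(m, S) = S/(S + m)
k(W, L) = (L + W)/(33 + L)
(k(t(-3, -3), -17) + f(-28))**2 = ((-17 - 3/(-3 - 3))/(33 - 17) - 2/(-28))**2 = ((-17 - 3/(-6))/16 - 2*(-1/28))**2 = ((-17 - 3*(-1/6))/16 + 1/14)**2 = ((-17 + 1/2)/16 + 1/14)**2 = ((1/16)*(-33/2) + 1/14)**2 = (-33/32 + 1/14)**2 = (-215/224)**2 = 46225/50176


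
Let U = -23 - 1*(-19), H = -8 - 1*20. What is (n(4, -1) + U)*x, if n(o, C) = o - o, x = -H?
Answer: -112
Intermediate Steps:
H = -28 (H = -8 - 20 = -28)
x = 28 (x = -1*(-28) = 28)
n(o, C) = 0
U = -4 (U = -23 + 19 = -4)
(n(4, -1) + U)*x = (0 - 4)*28 = -4*28 = -112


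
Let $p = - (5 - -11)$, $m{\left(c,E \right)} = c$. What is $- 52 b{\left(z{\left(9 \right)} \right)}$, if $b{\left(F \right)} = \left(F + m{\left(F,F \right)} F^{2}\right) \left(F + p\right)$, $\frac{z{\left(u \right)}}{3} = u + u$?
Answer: $-311255568$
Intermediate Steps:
$p = -16$ ($p = - (5 + 11) = \left(-1\right) 16 = -16$)
$z{\left(u \right)} = 6 u$ ($z{\left(u \right)} = 3 \left(u + u\right) = 3 \cdot 2 u = 6 u$)
$b{\left(F \right)} = \left(-16 + F\right) \left(F + F^{3}\right)$ ($b{\left(F \right)} = \left(F + F F^{2}\right) \left(F - 16\right) = \left(F + F^{3}\right) \left(-16 + F\right) = \left(-16 + F\right) \left(F + F^{3}\right)$)
$- 52 b{\left(z{\left(9 \right)} \right)} = - 52 \cdot 6 \cdot 9 \left(-16 + 6 \cdot 9 + \left(6 \cdot 9\right)^{3} - 16 \left(6 \cdot 9\right)^{2}\right) = - 52 \cdot 54 \left(-16 + 54 + 54^{3} - 16 \cdot 54^{2}\right) = - 52 \cdot 54 \left(-16 + 54 + 157464 - 46656\right) = - 52 \cdot 54 \cdot 110846 = \left(-52\right) 5985684 = -311255568$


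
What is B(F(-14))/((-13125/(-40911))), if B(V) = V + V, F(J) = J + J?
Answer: -109096/625 ≈ -174.55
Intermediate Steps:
F(J) = 2*J
B(V) = 2*V
B(F(-14))/((-13125/(-40911))) = (2*(2*(-14)))/((-13125/(-40911))) = (2*(-28))/((-13125*(-1/40911))) = -56/4375/13637 = -56*13637/4375 = -109096/625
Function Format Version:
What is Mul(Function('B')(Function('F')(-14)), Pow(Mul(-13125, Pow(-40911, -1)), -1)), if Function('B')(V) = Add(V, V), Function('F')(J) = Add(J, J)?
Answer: Rational(-109096, 625) ≈ -174.55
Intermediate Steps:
Function('F')(J) = Mul(2, J)
Function('B')(V) = Mul(2, V)
Mul(Function('B')(Function('F')(-14)), Pow(Mul(-13125, Pow(-40911, -1)), -1)) = Mul(Mul(2, Mul(2, -14)), Pow(Mul(-13125, Pow(-40911, -1)), -1)) = Mul(Mul(2, -28), Pow(Mul(-13125, Rational(-1, 40911)), -1)) = Mul(-56, Pow(Rational(4375, 13637), -1)) = Mul(-56, Rational(13637, 4375)) = Rational(-109096, 625)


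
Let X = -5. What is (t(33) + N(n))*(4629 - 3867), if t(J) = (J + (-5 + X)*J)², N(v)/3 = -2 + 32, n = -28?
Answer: 67283838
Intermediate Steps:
N(v) = 90 (N(v) = 3*(-2 + 32) = 3*30 = 90)
t(J) = 81*J² (t(J) = (J + (-5 - 5)*J)² = (J - 10*J)² = (-9*J)² = 81*J²)
(t(33) + N(n))*(4629 - 3867) = (81*33² + 90)*(4629 - 3867) = (81*1089 + 90)*762 = (88209 + 90)*762 = 88299*762 = 67283838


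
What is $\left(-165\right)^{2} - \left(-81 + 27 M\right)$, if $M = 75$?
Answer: $25281$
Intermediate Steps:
$\left(-165\right)^{2} - \left(-81 + 27 M\right) = \left(-165\right)^{2} + \left(81 - 2025\right) = 27225 + \left(81 - 2025\right) = 27225 - 1944 = 25281$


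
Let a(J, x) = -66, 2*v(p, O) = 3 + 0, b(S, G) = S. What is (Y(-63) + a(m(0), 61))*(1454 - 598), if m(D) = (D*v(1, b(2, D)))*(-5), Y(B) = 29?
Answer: -31672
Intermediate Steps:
v(p, O) = 3/2 (v(p, O) = (3 + 0)/2 = (½)*3 = 3/2)
m(D) = -15*D/2 (m(D) = (D*(3/2))*(-5) = (3*D/2)*(-5) = -15*D/2)
(Y(-63) + a(m(0), 61))*(1454 - 598) = (29 - 66)*(1454 - 598) = -37*856 = -31672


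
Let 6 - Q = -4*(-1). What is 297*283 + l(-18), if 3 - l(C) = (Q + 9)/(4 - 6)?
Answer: 168119/2 ≈ 84060.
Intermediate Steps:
Q = 2 (Q = 6 - (-4)*(-1) = 6 - 1*4 = 6 - 4 = 2)
l(C) = 17/2 (l(C) = 3 - (2 + 9)/(4 - 6) = 3 - 11/(-2) = 3 - 11*(-1)/2 = 3 - 1*(-11/2) = 3 + 11/2 = 17/2)
297*283 + l(-18) = 297*283 + 17/2 = 84051 + 17/2 = 168119/2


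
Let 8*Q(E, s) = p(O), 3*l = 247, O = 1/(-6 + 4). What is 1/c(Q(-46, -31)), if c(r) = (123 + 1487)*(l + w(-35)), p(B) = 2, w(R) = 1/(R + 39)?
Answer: 6/797755 ≈ 7.5211e-6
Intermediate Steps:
w(R) = 1/(39 + R)
O = -½ (O = 1/(-2) = -½ ≈ -0.50000)
l = 247/3 (l = (⅓)*247 = 247/3 ≈ 82.333)
Q(E, s) = ¼ (Q(E, s) = (⅛)*2 = ¼)
c(r) = 797755/6 (c(r) = (123 + 1487)*(247/3 + 1/(39 - 35)) = 1610*(247/3 + 1/4) = 1610*(247/3 + ¼) = 1610*(991/12) = 797755/6)
1/c(Q(-46, -31)) = 1/(797755/6) = 6/797755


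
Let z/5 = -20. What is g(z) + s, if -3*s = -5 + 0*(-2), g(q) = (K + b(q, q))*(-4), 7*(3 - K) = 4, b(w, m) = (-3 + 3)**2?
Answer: -169/21 ≈ -8.0476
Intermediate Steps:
z = -100 (z = 5*(-20) = -100)
b(w, m) = 0 (b(w, m) = 0**2 = 0)
K = 17/7 (K = 3 - 1/7*4 = 3 - 4/7 = 17/7 ≈ 2.4286)
g(q) = -68/7 (g(q) = (17/7 + 0)*(-4) = (17/7)*(-4) = -68/7)
s = 5/3 (s = -(-5 + 0*(-2))/3 = -(-5 + 0)/3 = -1/3*(-5) = 5/3 ≈ 1.6667)
g(z) + s = -68/7 + 5/3 = -169/21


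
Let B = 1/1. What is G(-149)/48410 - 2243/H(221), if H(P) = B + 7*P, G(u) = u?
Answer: -54407141/37469340 ≈ -1.4520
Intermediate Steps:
B = 1
H(P) = 1 + 7*P
G(-149)/48410 - 2243/H(221) = -149/48410 - 2243/(1 + 7*221) = -149*1/48410 - 2243/(1 + 1547) = -149/48410 - 2243/1548 = -54407141/37469340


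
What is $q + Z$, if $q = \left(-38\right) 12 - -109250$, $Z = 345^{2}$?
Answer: $227819$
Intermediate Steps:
$Z = 119025$
$q = 108794$ ($q = -456 + 109250 = 108794$)
$q + Z = 108794 + 119025 = 227819$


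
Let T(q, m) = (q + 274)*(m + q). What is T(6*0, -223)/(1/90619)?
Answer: -5537002138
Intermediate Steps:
T(q, m) = (274 + q)*(m + q)
T(6*0, -223)/(1/90619) = ((6*0)**2 + 274*(-223) + 274*(6*0) - 1338*0)/(1/90619) = (0**2 - 61102 + 274*0 - 223*0)/(1/90619) = (0 - 61102 + 0 + 0)*90619 = -61102*90619 = -5537002138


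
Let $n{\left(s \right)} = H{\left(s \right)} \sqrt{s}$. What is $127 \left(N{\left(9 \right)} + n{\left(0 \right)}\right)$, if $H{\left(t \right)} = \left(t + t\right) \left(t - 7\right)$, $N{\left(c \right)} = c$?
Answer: $1143$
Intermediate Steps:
$H{\left(t \right)} = 2 t \left(-7 + t\right)$ ($H{\left(t \right)} = 2 t \left(t - 7\right) = 2 t \left(-7 + t\right)$)
$n{\left(s \right)} = 2 s^{\frac{3}{2}} \left(-7 + s\right)$ ($n{\left(s \right)} = 2 s \left(-7 + s\right) \sqrt{s} = 2 s^{\frac{3}{2}} \left(-7 + s\right)$)
$127 \left(N{\left(9 \right)} + n{\left(0 \right)}\right) = 127 \left(9 + 2 \cdot 0^{\frac{3}{2}} \left(-7 + 0\right)\right) = 127 \left(9 + 2 \cdot 0 \left(-7\right)\right) = 127 \left(9 + 0\right) = 127 \cdot 9 = 1143$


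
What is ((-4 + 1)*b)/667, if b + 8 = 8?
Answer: 0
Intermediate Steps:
b = 0 (b = -8 + 8 = 0)
((-4 + 1)*b)/667 = ((-4 + 1)*0)/667 = -3*0*(1/667) = 0*(1/667) = 0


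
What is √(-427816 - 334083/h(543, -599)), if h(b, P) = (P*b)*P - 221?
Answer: I*√16239138582713997279670/194828722 ≈ 654.08*I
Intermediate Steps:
h(b, P) = -221 + b*P² (h(b, P) = b*P² - 221 = -221 + b*P²)
√(-427816 - 334083/h(543, -599)) = √(-427816 - 334083/(-221 + 543*(-599)²)) = √(-427816 - 334083/(-221 + 543*358801)) = √(-427816 - 334083/(-221 + 194828943)) = √(-427816 - 334083/194828722) = √(-83350844865235/194828722) = I*√16239138582713997279670/194828722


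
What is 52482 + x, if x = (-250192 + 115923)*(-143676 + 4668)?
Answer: 18664517634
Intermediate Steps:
x = 18664465152 (x = -134269*(-139008) = 18664465152)
52482 + x = 52482 + 18664465152 = 18664517634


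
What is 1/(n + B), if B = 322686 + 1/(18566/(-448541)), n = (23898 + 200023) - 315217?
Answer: 18566/4295538199 ≈ 4.3222e-6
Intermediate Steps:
n = -91296 (n = 223921 - 315217 = -91296)
B = 5990539735/18566 (B = 322686 + 1/(18566*(-1/448541)) = 322686 + 1/(-18566/448541) = 322686 - 448541/18566 = 5990539735/18566 ≈ 3.2266e+5)
1/(n + B) = 1/(-91296 + 5990539735/18566) = 1/(4295538199/18566) = 18566/4295538199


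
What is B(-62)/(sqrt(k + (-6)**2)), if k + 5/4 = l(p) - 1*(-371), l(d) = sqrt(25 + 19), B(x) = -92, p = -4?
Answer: -184/sqrt(1623 + 8*sqrt(11)) ≈ -4.5304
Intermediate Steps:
l(d) = 2*sqrt(11) (l(d) = sqrt(44) = 2*sqrt(11))
k = 1479/4 + 2*sqrt(11) (k = -5/4 + (2*sqrt(11) - 1*(-371)) = -5/4 + (2*sqrt(11) + 371) = -5/4 + (371 + 2*sqrt(11)) = 1479/4 + 2*sqrt(11) ≈ 376.38)
B(-62)/(sqrt(k + (-6)**2)) = -92/sqrt((1479/4 + 2*sqrt(11)) + (-6)**2) = -92/sqrt((1479/4 + 2*sqrt(11)) + 36) = -92/sqrt(1623/4 + 2*sqrt(11))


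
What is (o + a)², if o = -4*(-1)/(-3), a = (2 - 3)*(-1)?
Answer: ⅑ ≈ 0.11111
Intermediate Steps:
a = 1 (a = -1*(-1) = 1)
o = -4/3 (o = 4*(-⅓) = -4/3 ≈ -1.3333)
(o + a)² = (-4/3 + 1)² = (-⅓)² = ⅑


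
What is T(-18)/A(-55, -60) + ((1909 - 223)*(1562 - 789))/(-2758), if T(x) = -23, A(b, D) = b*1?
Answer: -35808428/75845 ≈ -472.13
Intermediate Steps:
A(b, D) = b
T(-18)/A(-55, -60) + ((1909 - 223)*(1562 - 789))/(-2758) = -23/(-55) + ((1909 - 223)*(1562 - 789))/(-2758) = -23*(-1/55) + (1686*773)*(-1/2758) = 23/55 + 1303278*(-1/2758) = 23/55 - 651639/1379 = -35808428/75845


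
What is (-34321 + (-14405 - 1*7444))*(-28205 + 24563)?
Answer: 204571140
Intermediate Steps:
(-34321 + (-14405 - 1*7444))*(-28205 + 24563) = (-34321 + (-14405 - 7444))*(-3642) = (-34321 - 21849)*(-3642) = -56170*(-3642) = 204571140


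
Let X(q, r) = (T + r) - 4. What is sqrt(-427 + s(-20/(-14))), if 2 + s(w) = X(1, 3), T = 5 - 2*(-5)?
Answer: I*sqrt(415) ≈ 20.372*I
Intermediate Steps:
T = 15 (T = 5 + 10 = 15)
X(q, r) = 11 + r (X(q, r) = (15 + r) - 4 = 11 + r)
s(w) = 12 (s(w) = -2 + (11 + 3) = -2 + 14 = 12)
sqrt(-427 + s(-20/(-14))) = sqrt(-427 + 12) = sqrt(-415) = I*sqrt(415)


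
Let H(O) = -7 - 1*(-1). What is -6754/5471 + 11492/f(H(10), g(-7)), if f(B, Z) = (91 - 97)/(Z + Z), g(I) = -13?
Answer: 817325254/16413 ≈ 49797.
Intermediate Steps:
H(O) = -6 (H(O) = -7 + 1 = -6)
f(B, Z) = -3/Z (f(B, Z) = -6*1/(2*Z) = -3/Z)
-6754/5471 + 11492/f(H(10), g(-7)) = -6754/5471 + 11492/((-3/(-13))) = -6754*1/5471 + 11492/((-3*(-1/13))) = -6754/5471 + 11492/(3/13) = -6754/5471 + 11492*(13/3) = -6754/5471 + 149396/3 = 817325254/16413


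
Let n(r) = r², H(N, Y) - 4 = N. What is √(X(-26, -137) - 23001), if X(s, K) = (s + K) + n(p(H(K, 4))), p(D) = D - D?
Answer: 2*I*√5791 ≈ 152.2*I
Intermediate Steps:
H(N, Y) = 4 + N
p(D) = 0
X(s, K) = K + s (X(s, K) = (s + K) + 0² = (K + s) + 0 = K + s)
√(X(-26, -137) - 23001) = √((-137 - 26) - 23001) = √(-163 - 23001) = √(-23164) = 2*I*√5791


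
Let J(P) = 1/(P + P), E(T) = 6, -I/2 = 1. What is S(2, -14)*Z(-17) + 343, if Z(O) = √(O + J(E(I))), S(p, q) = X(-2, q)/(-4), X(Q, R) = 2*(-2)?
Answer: 343 + I*√609/6 ≈ 343.0 + 4.113*I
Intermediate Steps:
I = -2 (I = -2*1 = -2)
X(Q, R) = -4
S(p, q) = 1 (S(p, q) = -4/(-4) = -4*(-¼) = 1)
J(P) = 1/(2*P)
Z(O) = √(1/12 + O) (Z(O) = √(O + (½)/6) = √(O + (½)*(⅙)) = √(O + 1/12) = √(1/12 + O))
S(2, -14)*Z(-17) + 343 = 1*(√(3 + 36*(-17))/6) + 343 = 1*(√(3 - 612)/6) + 343 = 1*(√(-609)/6) + 343 = 1*((I*√609)/6) + 343 = 1*(I*√609/6) + 343 = I*√609/6 + 343 = 343 + I*√609/6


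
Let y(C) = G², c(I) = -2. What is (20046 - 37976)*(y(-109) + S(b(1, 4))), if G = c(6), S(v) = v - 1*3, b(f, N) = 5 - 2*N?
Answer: 35860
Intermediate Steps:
S(v) = -3 + v (S(v) = v - 3 = -3 + v)
G = -2
y(C) = 4 (y(C) = (-2)² = 4)
(20046 - 37976)*(y(-109) + S(b(1, 4))) = (20046 - 37976)*(4 + (-3 + (5 - 2*4))) = -17930*(4 + (-3 + (5 - 8))) = -17930*(4 + (-3 - 3)) = -17930*(4 - 6) = -17930*(-2) = 35860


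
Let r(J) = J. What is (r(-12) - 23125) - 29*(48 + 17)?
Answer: -25022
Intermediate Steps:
(r(-12) - 23125) - 29*(48 + 17) = (-12 - 23125) - 29*(48 + 17) = -23137 - 29*65 = -23137 - 1885 = -25022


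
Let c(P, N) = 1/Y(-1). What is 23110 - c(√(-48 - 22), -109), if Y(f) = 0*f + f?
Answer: 23111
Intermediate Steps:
Y(f) = f (Y(f) = 0 + f = f)
c(P, N) = -1 (c(P, N) = 1/(-1) = -1)
23110 - c(√(-48 - 22), -109) = 23110 - 1*(-1) = 23110 + 1 = 23111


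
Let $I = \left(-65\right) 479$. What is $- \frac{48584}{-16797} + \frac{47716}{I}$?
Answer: $\frac{711177188}{522974595} \approx 1.3599$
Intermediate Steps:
$I = -31135$
$- \frac{48584}{-16797} + \frac{47716}{I} = - \frac{48584}{-16797} + \frac{47716}{-31135} = \left(-48584\right) \left(- \frac{1}{16797}\right) + 47716 \left(- \frac{1}{31135}\right) = \frac{48584}{16797} - \frac{47716}{31135} = \frac{711177188}{522974595}$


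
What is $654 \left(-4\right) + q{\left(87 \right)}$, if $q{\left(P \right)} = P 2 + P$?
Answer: $-2355$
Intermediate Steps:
$q{\left(P \right)} = 3 P$ ($q{\left(P \right)} = 2 P + P = 3 P$)
$654 \left(-4\right) + q{\left(87 \right)} = 654 \left(-4\right) + 3 \cdot 87 = -2616 + 261 = -2355$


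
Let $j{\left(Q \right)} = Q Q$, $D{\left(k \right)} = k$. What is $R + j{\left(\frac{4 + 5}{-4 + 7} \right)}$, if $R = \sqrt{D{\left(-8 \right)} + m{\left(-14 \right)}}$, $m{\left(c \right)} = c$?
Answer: $9 + i \sqrt{22} \approx 9.0 + 4.6904 i$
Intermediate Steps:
$j{\left(Q \right)} = Q^{2}$
$R = i \sqrt{22}$ ($R = \sqrt{-8 - 14} = \sqrt{-22} = i \sqrt{22} \approx 4.6904 i$)
$R + j{\left(\frac{4 + 5}{-4 + 7} \right)} = i \sqrt{22} + \left(\frac{4 + 5}{-4 + 7}\right)^{2} = i \sqrt{22} + \left(\frac{9}{3}\right)^{2} = i \sqrt{22} + \left(9 \cdot \frac{1}{3}\right)^{2} = i \sqrt{22} + 3^{2} = i \sqrt{22} + 9 = 9 + i \sqrt{22}$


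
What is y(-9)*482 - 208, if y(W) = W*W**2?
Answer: -351586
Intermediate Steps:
y(W) = W**3
y(-9)*482 - 208 = (-9)**3*482 - 208 = -729*482 - 208 = -351378 - 208 = -351586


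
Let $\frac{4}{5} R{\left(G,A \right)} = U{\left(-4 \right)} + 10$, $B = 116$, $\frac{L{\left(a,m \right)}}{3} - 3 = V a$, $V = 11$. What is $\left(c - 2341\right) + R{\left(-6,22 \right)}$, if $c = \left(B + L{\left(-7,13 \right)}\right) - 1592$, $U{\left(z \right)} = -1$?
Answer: $- \frac{16111}{4} \approx -4027.8$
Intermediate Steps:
$L{\left(a,m \right)} = 9 + 33 a$ ($L{\left(a,m \right)} = 9 + 3 \cdot 11 a = 9 + 33 a$)
$R{\left(G,A \right)} = \frac{45}{4}$ ($R{\left(G,A \right)} = \frac{5 \left(-1 + 10\right)}{4} = \frac{5}{4} \cdot 9 = \frac{45}{4}$)
$c = -1698$ ($c = \left(116 + \left(9 + 33 \left(-7\right)\right)\right) - 1592 = \left(116 + \left(9 - 231\right)\right) - 1592 = \left(116 - 222\right) - 1592 = -106 - 1592 = -1698$)
$\left(c - 2341\right) + R{\left(-6,22 \right)} = \left(-1698 - 2341\right) + \frac{45}{4} = -4039 + \frac{45}{4} = - \frac{16111}{4}$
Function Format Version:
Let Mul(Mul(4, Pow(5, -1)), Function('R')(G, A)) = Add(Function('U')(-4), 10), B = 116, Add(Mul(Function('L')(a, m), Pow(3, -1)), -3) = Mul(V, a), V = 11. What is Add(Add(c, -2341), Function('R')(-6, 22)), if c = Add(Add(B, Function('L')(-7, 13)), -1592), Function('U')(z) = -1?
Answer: Rational(-16111, 4) ≈ -4027.8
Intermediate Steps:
Function('L')(a, m) = Add(9, Mul(33, a)) (Function('L')(a, m) = Add(9, Mul(3, Mul(11, a))) = Add(9, Mul(33, a)))
Function('R')(G, A) = Rational(45, 4) (Function('R')(G, A) = Mul(Rational(5, 4), Add(-1, 10)) = Mul(Rational(5, 4), 9) = Rational(45, 4))
c = -1698 (c = Add(Add(116, Add(9, Mul(33, -7))), -1592) = Add(Add(116, Add(9, -231)), -1592) = Add(Add(116, -222), -1592) = Add(-106, -1592) = -1698)
Add(Add(c, -2341), Function('R')(-6, 22)) = Add(Add(-1698, -2341), Rational(45, 4)) = Add(-4039, Rational(45, 4)) = Rational(-16111, 4)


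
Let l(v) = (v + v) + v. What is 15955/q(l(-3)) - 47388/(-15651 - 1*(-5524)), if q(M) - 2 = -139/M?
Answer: 1461626481/1589939 ≈ 919.30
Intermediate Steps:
l(v) = 3*v (l(v) = 2*v + v = 3*v)
q(M) = 2 - 139/M
15955/q(l(-3)) - 47388/(-15651 - 1*(-5524)) = 15955/(2 - 139/(3*(-3))) - 47388/(-15651 - 1*(-5524)) = 15955/(2 - 139/(-9)) - 47388/(-15651 + 5524) = 15955/(2 - 139*(-⅑)) - 47388/(-10127) = 15955/(2 + 139/9) - 47388*(-1/10127) = 15955/(157/9) + 47388/10127 = 15955*(9/157) + 47388/10127 = 143595/157 + 47388/10127 = 1461626481/1589939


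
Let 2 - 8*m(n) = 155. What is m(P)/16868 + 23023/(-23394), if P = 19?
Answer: -222171071/225491424 ≈ -0.98528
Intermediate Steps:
m(n) = -153/8 (m(n) = ¼ - ⅛*155 = ¼ - 155/8 = -153/8)
m(P)/16868 + 23023/(-23394) = -153/8/16868 + 23023/(-23394) = -153/8*1/16868 + 23023*(-1/23394) = -153/134944 - 3289/3342 = -222171071/225491424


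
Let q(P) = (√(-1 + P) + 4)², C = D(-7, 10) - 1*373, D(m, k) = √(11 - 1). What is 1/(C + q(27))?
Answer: 1/(-331 + √10 + 8*√26) ≈ -0.0034838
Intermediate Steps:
D(m, k) = √10
C = -373 + √10 (C = √10 - 1*373 = √10 - 373 = -373 + √10 ≈ -369.84)
q(P) = (4 + √(-1 + P))²
1/(C + q(27)) = 1/((-373 + √10) + (4 + √(-1 + 27))²) = 1/((-373 + √10) + (4 + √26)²) = 1/(-373 + √10 + (4 + √26)²)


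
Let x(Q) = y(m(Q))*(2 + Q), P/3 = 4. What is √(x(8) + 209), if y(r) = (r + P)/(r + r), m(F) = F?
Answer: √886/2 ≈ 14.883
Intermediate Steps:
P = 12 (P = 3*4 = 12)
y(r) = (12 + r)/(2*r) (y(r) = (r + 12)/(r + r) = (12 + r)/((2*r)) = (12 + r)*(1/(2*r)) = (12 + r)/(2*r))
x(Q) = (2 + Q)*(12 + Q)/(2*Q) (x(Q) = ((12 + Q)/(2*Q))*(2 + Q) = (2 + Q)*(12 + Q)/(2*Q))
√(x(8) + 209) = √((7 + (½)*8 + 12/8) + 209) = √((7 + 4 + 12*(⅛)) + 209) = √((7 + 4 + 3/2) + 209) = √(25/2 + 209) = √(443/2) = √886/2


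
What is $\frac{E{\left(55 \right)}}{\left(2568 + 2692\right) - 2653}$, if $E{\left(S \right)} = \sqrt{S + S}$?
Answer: $\frac{\sqrt{110}}{2607} \approx 0.004023$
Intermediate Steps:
$E{\left(S \right)} = \sqrt{2} \sqrt{S}$ ($E{\left(S \right)} = \sqrt{2 S} = \sqrt{2} \sqrt{S}$)
$\frac{E{\left(55 \right)}}{\left(2568 + 2692\right) - 2653} = \frac{\sqrt{2} \sqrt{55}}{\left(2568 + 2692\right) - 2653} = \frac{\sqrt{110}}{5260 - 2653} = \frac{\sqrt{110}}{2607}$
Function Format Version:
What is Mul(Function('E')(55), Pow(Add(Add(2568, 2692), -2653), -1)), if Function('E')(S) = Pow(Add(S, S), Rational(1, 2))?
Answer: Mul(Rational(1, 2607), Pow(110, Rational(1, 2))) ≈ 0.0040230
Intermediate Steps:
Function('E')(S) = Mul(Pow(2, Rational(1, 2)), Pow(S, Rational(1, 2))) (Function('E')(S) = Pow(Mul(2, S), Rational(1, 2)) = Mul(Pow(2, Rational(1, 2)), Pow(S, Rational(1, 2))))
Mul(Function('E')(55), Pow(Add(Add(2568, 2692), -2653), -1)) = Mul(Mul(Pow(2, Rational(1, 2)), Pow(55, Rational(1, 2))), Pow(Add(Add(2568, 2692), -2653), -1)) = Mul(Pow(110, Rational(1, 2)), Pow(Add(5260, -2653), -1)) = Mul(Pow(110, Rational(1, 2)), Pow(2607, -1)) = Mul(Pow(110, Rational(1, 2)), Rational(1, 2607)) = Mul(Rational(1, 2607), Pow(110, Rational(1, 2)))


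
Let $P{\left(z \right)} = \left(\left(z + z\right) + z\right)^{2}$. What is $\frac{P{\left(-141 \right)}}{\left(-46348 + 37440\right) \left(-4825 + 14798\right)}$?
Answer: $- \frac{178929}{88839484} \approx -0.0020141$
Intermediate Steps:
$P{\left(z \right)} = 9 z^{2}$ ($P{\left(z \right)} = \left(2 z + z\right)^{2} = \left(3 z\right)^{2} = 9 z^{2}$)
$\frac{P{\left(-141 \right)}}{\left(-46348 + 37440\right) \left(-4825 + 14798\right)} = \frac{9 \left(-141\right)^{2}}{\left(-46348 + 37440\right) \left(-4825 + 14798\right)} = \frac{9 \cdot 19881}{\left(-8908\right) 9973} = \frac{178929}{-88839484} = 178929 \left(- \frac{1}{88839484}\right) = - \frac{178929}{88839484}$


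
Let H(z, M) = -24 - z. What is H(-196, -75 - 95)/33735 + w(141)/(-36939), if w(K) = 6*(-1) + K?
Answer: 599761/415379055 ≈ 0.0014439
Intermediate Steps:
w(K) = -6 + K
H(-196, -75 - 95)/33735 + w(141)/(-36939) = (-24 - 1*(-196))/33735 + (-6 + 141)/(-36939) = (-24 + 196)*(1/33735) + 135*(-1/36939) = 172*(1/33735) - 45/12313 = 172/33735 - 45/12313 = 599761/415379055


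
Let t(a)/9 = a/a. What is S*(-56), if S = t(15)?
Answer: -504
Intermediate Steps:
t(a) = 9 (t(a) = 9*(a/a) = 9*1 = 9)
S = 9
S*(-56) = 9*(-56) = -504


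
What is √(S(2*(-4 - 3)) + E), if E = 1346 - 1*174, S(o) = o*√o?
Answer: √(1172 - 14*I*√14) ≈ 34.243 - 0.7649*I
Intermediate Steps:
S(o) = o^(3/2)
E = 1172 (E = 1346 - 174 = 1172)
√(S(2*(-4 - 3)) + E) = √((2*(-4 - 3))^(3/2) + 1172) = √((2*(-7))^(3/2) + 1172) = √((-14)^(3/2) + 1172) = √(-14*I*√14 + 1172) = √(1172 - 14*I*√14)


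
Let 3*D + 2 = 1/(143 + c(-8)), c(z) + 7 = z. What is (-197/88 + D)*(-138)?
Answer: 282003/704 ≈ 400.57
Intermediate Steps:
c(z) = -7 + z
D = -85/128 (D = -⅔ + 1/(3*(143 + (-7 - 8))) = -⅔ + 1/(3*(143 - 15)) = -⅔ + (⅓)/128 = -⅔ + (⅓)*(1/128) = -⅔ + 1/384 = -85/128 ≈ -0.66406)
(-197/88 + D)*(-138) = (-197/88 - 85/128)*(-138) = -4087/1408*(-138) = 282003/704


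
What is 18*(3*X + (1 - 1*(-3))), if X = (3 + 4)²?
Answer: 2718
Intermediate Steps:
X = 49 (X = 7² = 49)
18*(3*X + (1 - 1*(-3))) = 18*(3*49 + (1 - 1*(-3))) = 18*(147 + (1 + 3)) = 18*(147 + 4) = 18*151 = 2718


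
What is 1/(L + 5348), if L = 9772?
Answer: 1/15120 ≈ 6.6138e-5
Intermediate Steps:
1/(L + 5348) = 1/(9772 + 5348) = 1/15120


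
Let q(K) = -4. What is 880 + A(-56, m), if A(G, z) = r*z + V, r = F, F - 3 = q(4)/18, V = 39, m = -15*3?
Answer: 794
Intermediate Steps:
m = -45
F = 25/9 (F = 3 - 4/18 = 3 - 4*1/18 = 3 - 2/9 = 25/9 ≈ 2.7778)
r = 25/9 ≈ 2.7778
A(G, z) = 39 + 25*z/9 (A(G, z) = 25*z/9 + 39 = 39 + 25*z/9)
880 + A(-56, m) = 880 + (39 + (25/9)*(-45)) = 880 + (39 - 125) = 880 - 86 = 794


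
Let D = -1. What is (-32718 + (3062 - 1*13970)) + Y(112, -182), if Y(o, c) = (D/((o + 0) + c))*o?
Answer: -218122/5 ≈ -43624.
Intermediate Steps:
Y(o, c) = -o/(c + o) (Y(o, c) = (-1/((o + 0) + c))*o = (-1/(o + c))*o = (-1/(c + o))*o = -o/(c + o))
(-32718 + (3062 - 1*13970)) + Y(112, -182) = (-32718 + (3062 - 1*13970)) - 1*112/(-182 + 112) = (-32718 + (3062 - 13970)) - 1*112/(-70) = (-32718 - 10908) - 1*112*(-1/70) = -43626 + 8/5 = -218122/5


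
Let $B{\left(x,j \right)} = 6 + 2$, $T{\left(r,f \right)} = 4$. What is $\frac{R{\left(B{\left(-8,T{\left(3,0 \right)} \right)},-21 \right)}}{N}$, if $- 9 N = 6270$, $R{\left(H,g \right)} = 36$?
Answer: $- \frac{54}{1045} \approx -0.051675$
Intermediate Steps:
$B{\left(x,j \right)} = 8$
$N = - \frac{2090}{3}$ ($N = \left(- \frac{1}{9}\right) 6270 = - \frac{2090}{3} \approx -696.67$)
$\frac{R{\left(B{\left(-8,T{\left(3,0 \right)} \right)},-21 \right)}}{N} = \frac{36}{- \frac{2090}{3}} = 36 \left(- \frac{3}{2090}\right) = - \frac{54}{1045}$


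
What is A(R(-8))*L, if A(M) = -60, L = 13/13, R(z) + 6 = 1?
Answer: -60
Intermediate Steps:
R(z) = -5 (R(z) = -6 + 1 = -5)
L = 1 (L = 13*(1/13) = 1)
A(R(-8))*L = -60*1 = -60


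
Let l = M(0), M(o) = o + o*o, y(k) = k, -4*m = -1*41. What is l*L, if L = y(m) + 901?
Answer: 0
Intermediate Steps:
m = 41/4 (m = -(-1)*41/4 = -1/4*(-41) = 41/4 ≈ 10.250)
M(o) = o + o**2
l = 0 (l = 0*(1 + 0) = 0*1 = 0)
L = 3645/4 (L = 41/4 + 901 = 3645/4 ≈ 911.25)
l*L = 0*(3645/4) = 0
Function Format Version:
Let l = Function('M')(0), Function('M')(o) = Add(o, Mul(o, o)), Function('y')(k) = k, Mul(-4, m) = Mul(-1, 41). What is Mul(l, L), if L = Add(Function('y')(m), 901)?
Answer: 0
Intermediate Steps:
m = Rational(41, 4) (m = Mul(Rational(-1, 4), Mul(-1, 41)) = Mul(Rational(-1, 4), -41) = Rational(41, 4) ≈ 10.250)
Function('M')(o) = Add(o, Pow(o, 2))
l = 0 (l = Mul(0, Add(1, 0)) = Mul(0, 1) = 0)
L = Rational(3645, 4) (L = Add(Rational(41, 4), 901) = Rational(3645, 4) ≈ 911.25)
Mul(l, L) = Mul(0, Rational(3645, 4)) = 0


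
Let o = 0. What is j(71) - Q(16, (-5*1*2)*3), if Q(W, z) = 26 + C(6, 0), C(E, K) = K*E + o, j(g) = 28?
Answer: 2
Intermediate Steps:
C(E, K) = E*K (C(E, K) = K*E + 0 = E*K + 0 = E*K)
Q(W, z) = 26 (Q(W, z) = 26 + 6*0 = 26 + 0 = 26)
j(71) - Q(16, (-5*1*2)*3) = 28 - 1*26 = 28 - 26 = 2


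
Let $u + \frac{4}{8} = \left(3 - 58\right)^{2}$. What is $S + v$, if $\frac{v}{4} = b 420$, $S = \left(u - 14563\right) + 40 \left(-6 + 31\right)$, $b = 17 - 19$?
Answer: $- \frac{27797}{2} \approx -13899.0$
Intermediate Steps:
$b = -2$ ($b = 17 - 19 = -2$)
$u = \frac{6049}{2}$ ($u = - \frac{1}{2} + \left(3 - 58\right)^{2} = - \frac{1}{2} + \left(-55\right)^{2} = - \frac{1}{2} + 3025 = \frac{6049}{2} \approx 3024.5$)
$S = - \frac{21077}{2}$ ($S = \left(\frac{6049}{2} - 14563\right) + 40 \left(-6 + 31\right) = - \frac{23077}{2} + 40 \cdot 25 = - \frac{23077}{2} + 1000 = - \frac{21077}{2} \approx -10539.0$)
$v = -3360$ ($v = 4 \left(\left(-2\right) 420\right) = 4 \left(-840\right) = -3360$)
$S + v = - \frac{21077}{2} - 3360 = - \frac{27797}{2}$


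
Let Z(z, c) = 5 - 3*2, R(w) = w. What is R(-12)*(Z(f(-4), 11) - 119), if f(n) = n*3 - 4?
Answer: 1440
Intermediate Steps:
f(n) = -4 + 3*n (f(n) = 3*n - 4 = -4 + 3*n)
Z(z, c) = -1 (Z(z, c) = 5 - 6 = -1)
R(-12)*(Z(f(-4), 11) - 119) = -12*(-1 - 119) = -12*(-120) = 1440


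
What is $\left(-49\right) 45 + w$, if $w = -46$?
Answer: $-2251$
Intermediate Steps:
$\left(-49\right) 45 + w = \left(-49\right) 45 - 46 = -2205 - 46 = -2251$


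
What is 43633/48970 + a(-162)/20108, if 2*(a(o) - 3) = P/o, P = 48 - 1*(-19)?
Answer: 142156481893/159519579120 ≈ 0.89115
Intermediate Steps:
P = 67 (P = 48 + 19 = 67)
a(o) = 3 + 67/(2*o) (a(o) = 3 + (67/o)/2 = 3 + 67/(2*o))
43633/48970 + a(-162)/20108 = 43633/48970 + (3 + (67/2)/(-162))/20108 = 43633*(1/48970) + (3 + (67/2)*(-1/162))*(1/20108) = 43633/48970 + (3 - 67/324)*(1/20108) = 43633/48970 + (905/324)*(1/20108) = 43633/48970 + 905/6514992 = 142156481893/159519579120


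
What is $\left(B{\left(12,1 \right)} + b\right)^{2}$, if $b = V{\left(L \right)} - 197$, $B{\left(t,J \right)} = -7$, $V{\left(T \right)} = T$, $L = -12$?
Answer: $46656$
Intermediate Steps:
$b = -209$ ($b = -12 - 197 = -209$)
$\left(B{\left(12,1 \right)} + b\right)^{2} = \left(-7 - 209\right)^{2} = \left(-216\right)^{2} = 46656$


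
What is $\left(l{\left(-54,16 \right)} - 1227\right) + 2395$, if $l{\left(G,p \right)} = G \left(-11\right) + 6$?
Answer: $1768$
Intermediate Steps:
$l{\left(G,p \right)} = 6 - 11 G$ ($l{\left(G,p \right)} = - 11 G + 6 = 6 - 11 G$)
$\left(l{\left(-54,16 \right)} - 1227\right) + 2395 = \left(\left(6 - -594\right) - 1227\right) + 2395 = \left(\left(6 + 594\right) - 1227\right) + 2395 = \left(600 - 1227\right) + 2395 = -627 + 2395 = 1768$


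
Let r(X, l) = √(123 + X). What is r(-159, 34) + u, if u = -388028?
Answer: -388028 + 6*I ≈ -3.8803e+5 + 6.0*I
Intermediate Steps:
r(-159, 34) + u = √(123 - 159) - 388028 = √(-36) - 388028 = 6*I - 388028 = -388028 + 6*I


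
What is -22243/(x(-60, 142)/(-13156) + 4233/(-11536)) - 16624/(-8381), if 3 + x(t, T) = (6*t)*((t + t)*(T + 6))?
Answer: 7379839584359072/154655063048385 ≈ 47.718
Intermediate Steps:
x(t, T) = -3 + 12*t**2*(6 + T) (x(t, T) = -3 + (6*t)*((t + t)*(T + 6)) = -3 + (6*t)*((2*t)*(6 + T)) = -3 + (6*t)*(2*t*(6 + T)) = -3 + 12*t**2*(6 + T))
-22243/(x(-60, 142)/(-13156) + 4233/(-11536)) - 16624/(-8381) = -22243/((-3 + 72*(-60)**2 + 12*142*(-60)**2)/(-13156) + 4233/(-11536)) - 16624/(-8381) = -22243/((-3 + 72*3600 + 12*142*3600)*(-1/13156) + 4233*(-1/11536)) - 16624*(-1/8381) = -22243/((-3 + 259200 + 6134400)*(-1/13156) - 4233/11536) + 16624/8381 = -22243/(6393597*(-1/13156) - 4233/11536) + 16624/8381 = -22243/(-6393597/13156 - 4233/11536) + 16624/8381 = -22243/(-18453056085/37941904) + 16624/8381 = -22243*(-37941904/18453056085) + 16624/8381 = 843941770672/18453056085 + 16624/8381 = 7379839584359072/154655063048385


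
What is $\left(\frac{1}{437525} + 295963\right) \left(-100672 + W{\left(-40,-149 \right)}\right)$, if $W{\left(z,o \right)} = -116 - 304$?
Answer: $- \frac{13090525560640992}{437525} \approx -2.9919 \cdot 10^{10}$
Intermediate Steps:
$W{\left(z,o \right)} = -420$
$\left(\frac{1}{437525} + 295963\right) \left(-100672 + W{\left(-40,-149 \right)}\right) = \left(\frac{1}{437525} + 295963\right) \left(-100672 - 420\right) = \left(\frac{1}{437525} + 295963\right) \left(-101092\right) = \frac{129491211576}{437525} \left(-101092\right) = - \frac{13090525560640992}{437525}$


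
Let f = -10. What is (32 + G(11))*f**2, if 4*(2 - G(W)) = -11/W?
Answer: 3425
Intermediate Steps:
G(W) = 2 + 11/(4*W) (G(W) = 2 - (-11)/(4*W) = 2 + 11/(4*W))
(32 + G(11))*f**2 = (32 + (2 + (11/4)/11))*(-10)**2 = (32 + (2 + (11/4)*(1/11)))*100 = (32 + (2 + 1/4))*100 = (32 + 9/4)*100 = (137/4)*100 = 3425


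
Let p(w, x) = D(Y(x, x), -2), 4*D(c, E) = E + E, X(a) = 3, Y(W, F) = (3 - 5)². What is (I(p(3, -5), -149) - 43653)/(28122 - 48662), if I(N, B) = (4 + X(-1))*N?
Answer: 2183/1027 ≈ 2.1256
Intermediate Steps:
Y(W, F) = 4 (Y(W, F) = (-2)² = 4)
D(c, E) = E/2 (D(c, E) = (E + E)/4 = (2*E)/4 = E/2)
p(w, x) = -1 (p(w, x) = (½)*(-2) = -1)
I(N, B) = 7*N (I(N, B) = (4 + 3)*N = 7*N)
(I(p(3, -5), -149) - 43653)/(28122 - 48662) = (7*(-1) - 43653)/(28122 - 48662) = (-7 - 43653)/(-20540) = -43660*(-1/20540) = 2183/1027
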